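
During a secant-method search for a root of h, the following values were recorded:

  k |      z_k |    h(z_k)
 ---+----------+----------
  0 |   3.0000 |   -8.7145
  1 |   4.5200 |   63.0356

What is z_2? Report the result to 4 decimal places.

z_2 = 4.5200 − 63.0356·(4.5200 − 3.0000) / (63.0356 − (-8.7145))
   = 4.5200 − (95.814112)/(71.750100) = 3.184614

3.1846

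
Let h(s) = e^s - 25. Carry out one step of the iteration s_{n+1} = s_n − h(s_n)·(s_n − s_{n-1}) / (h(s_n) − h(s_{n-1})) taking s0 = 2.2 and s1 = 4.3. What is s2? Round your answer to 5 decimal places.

2.71871

h(2.2) = -15.9749865, h(4.3) = 48.6997937
s2 = 4.3000000 − 48.6997937·(4.3000000 − 2.2000000) / (48.6997937 − (-15.9749865)) = 4.3000000 − (102.2695668)/(64.6747802) = 2.7187103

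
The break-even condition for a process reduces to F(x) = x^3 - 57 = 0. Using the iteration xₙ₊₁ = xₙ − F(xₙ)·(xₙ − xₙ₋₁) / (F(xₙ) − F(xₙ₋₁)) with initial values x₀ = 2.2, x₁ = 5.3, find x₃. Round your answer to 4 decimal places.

F(2.2) = -46.352000, F(5.3) = 91.877000
x₂ = 5.300000 − 91.877000·(5.300000 − 2.200000) / (91.877000 − (-46.352000)) = 5.300000 − (284.818700)/(138.229000) = 3.239516
F(3.239516) = -23.003029
x₃ = 3.239516 − (-23.003029)·(3.239516 − 5.300000) / (-23.003029 − 91.877000) = 3.239516 − (47.397383)/(-114.880029) = 3.652097

3.6521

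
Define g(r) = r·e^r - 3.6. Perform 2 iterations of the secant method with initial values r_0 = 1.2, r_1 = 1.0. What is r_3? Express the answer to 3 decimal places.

1.146

g(1.2) = 0.38414, g(1.0) = -0.88172
r_2 = 1.00000 − (-0.88172)·(1.00000 − 1.20000) / (-0.88172 − 0.38414) = 1.00000 − (0.17634)/(-1.26586) = 1.13931
g(1.13931) = -0.04012
r_3 = 1.13931 − (-0.04012)·(1.13931 − 1.00000) / (-0.04012 − (-0.88172)) = 1.13931 − (-0.00559)/(0.84160) = 1.14595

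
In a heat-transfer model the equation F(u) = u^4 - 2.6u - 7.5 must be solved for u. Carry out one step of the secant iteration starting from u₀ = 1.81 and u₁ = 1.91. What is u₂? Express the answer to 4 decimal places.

F(1.81) = -1.473169, F(1.91) = 0.842634
u₂ = 1.910000 − 0.842634·(1.910000 − 1.810000) / (0.842634 − (-1.473169)) = 1.910000 − (0.084263)/(2.315802) = 1.873614

1.8736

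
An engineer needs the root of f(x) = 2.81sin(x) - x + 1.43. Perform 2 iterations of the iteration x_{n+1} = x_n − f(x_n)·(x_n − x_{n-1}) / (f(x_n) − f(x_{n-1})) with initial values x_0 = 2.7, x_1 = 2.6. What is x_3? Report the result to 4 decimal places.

2.6804

f(2.7) = -0.069063, f(2.6) = 0.278559
x_2 = 2.600000 − 0.278559·(2.600000 − 2.700000) / (0.278559 − (-0.069063)) = 2.600000 − (-0.027856)/(0.347621) = 2.680133
f(2.680133) = 0.001036
x_3 = 2.680133 − 0.001036·(2.680133 − 2.600000) / (0.001036 − 0.278559) = 2.680133 − (0.000083)/(-0.277523) = 2.680432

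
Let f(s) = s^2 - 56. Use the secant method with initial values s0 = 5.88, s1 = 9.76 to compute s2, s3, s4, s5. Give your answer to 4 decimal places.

f(5.88) = -21.425600, f(9.76) = 39.257600
s2 = 9.760000 − 39.257600·(9.760000 − 5.880000) / (39.257600 − (-21.425600)) = 9.760000 − (152.319488)/(60.683200) = 7.249923
f(7.249923) = -3.438613
s3 = 7.249923 − (-3.438613)·(7.249923 − 9.760000) / (-3.438613 − 39.257600) = 7.249923 − (8.631181)/(-42.696213) = 7.452077
f(7.452077) = -0.466554
s4 = 7.452077 − (-0.466554)·(7.452077 − 7.249923) / (-0.466554 − (-3.438613)) = 7.452077 − (-0.094316)/(2.972058) = 7.483811
f(7.483811) = 0.007422
s5 = 7.483811 − 0.007422·(7.483811 − 7.452077) / (0.007422 − (-0.466554)) = 7.483811 − (0.000236)/(0.473977) = 7.483314

7.2499, 7.4521, 7.4838, 7.4833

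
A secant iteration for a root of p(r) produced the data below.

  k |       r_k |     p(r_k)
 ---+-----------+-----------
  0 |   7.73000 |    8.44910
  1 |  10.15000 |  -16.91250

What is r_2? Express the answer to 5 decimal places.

8.53621

r_2 = 10.15000 − (-16.91250)·(10.15000 − 7.73000) / (-16.91250 − 8.44910)
   = 10.15000 − (-40.9282500)/(-25.3616000) = 8.5362118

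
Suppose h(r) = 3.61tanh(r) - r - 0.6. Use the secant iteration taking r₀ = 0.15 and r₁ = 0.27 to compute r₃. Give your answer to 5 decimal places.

0.23579

h(0.15) = -0.2125250, h(0.27) = 0.0816857
r₂ = 0.2700000 − 0.0816857·(0.2700000 − 0.1500000) / (0.0816857 − (-0.2125250)) = 0.2700000 − (0.0098023)/(0.2942107) = 0.2366828
h(0.2366828) = 0.0021371
r₃ = 0.2366828 − 0.0021371·(0.2366828 − 0.2700000) / (0.0021371 − 0.0816857) = 0.2366828 − (-0.0000712)/(-0.0795486) = 0.2357877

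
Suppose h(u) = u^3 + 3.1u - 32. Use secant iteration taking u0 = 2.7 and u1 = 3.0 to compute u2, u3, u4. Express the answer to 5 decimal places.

h(2.7) = -3.9470000, h(3.0) = 4.3000000
u2 = 3.0000000 − 4.3000000·(3.0000000 − 2.7000000) / (4.3000000 − (-3.9470000)) = 3.0000000 − (1.2900000)/(8.2470000) = 2.8435795
h(2.8435795) = -0.1918783
u3 = 2.8435795 − (-0.1918783)·(2.8435795 − 3.0000000) / (-0.1918783 − 4.3000000) = 2.8435795 − (0.0300137)/(-4.4918783) = 2.8502613
h(2.8502613) = -0.0086984
u4 = 2.8502613 − (-0.0086984)·(2.8502613 − 2.8435795) / (-0.0086984 − (-0.1918783)) = 2.8502613 − (-0.0000581)/(0.1831800) = 2.8505785

2.84358, 2.85026, 2.85058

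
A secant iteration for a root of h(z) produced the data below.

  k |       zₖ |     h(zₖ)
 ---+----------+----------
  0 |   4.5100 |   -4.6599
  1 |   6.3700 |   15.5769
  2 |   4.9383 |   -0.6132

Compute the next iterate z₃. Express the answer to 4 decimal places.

z₃ = 4.9383 − (-0.6132)·(4.9383 − 6.3700) / (-0.6132 − 15.5769)
   = 4.9383 − (0.877918)/(-16.190100) = 4.992526

4.9925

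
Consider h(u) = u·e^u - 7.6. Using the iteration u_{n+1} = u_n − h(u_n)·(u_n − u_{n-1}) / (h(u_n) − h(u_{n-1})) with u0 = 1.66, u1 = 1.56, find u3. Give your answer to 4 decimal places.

1.5743

h(1.66) = 1.130456, h(1.56) = -0.176239
u2 = 1.560000 − (-0.176239)·(1.560000 − 1.660000) / (-0.176239 − 1.130456) = 1.560000 − (0.017624)/(-1.306695) = 1.573487
h(1.573487) = -0.010378
u3 = 1.573487 − (-0.010378)·(1.573487 − 1.560000) / (-0.010378 − (-0.176239)) = 1.573487 − (-0.000140)/(0.165861) = 1.574331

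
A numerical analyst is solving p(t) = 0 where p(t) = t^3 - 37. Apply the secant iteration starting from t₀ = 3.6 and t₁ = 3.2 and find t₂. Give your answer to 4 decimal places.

3.3219

p(3.6) = 9.656000, p(3.2) = -4.232000
t₂ = 3.200000 − (-4.232000)·(3.200000 − 3.600000) / (-4.232000 − 9.656000) = 3.200000 − (1.692800)/(-13.888000) = 3.321889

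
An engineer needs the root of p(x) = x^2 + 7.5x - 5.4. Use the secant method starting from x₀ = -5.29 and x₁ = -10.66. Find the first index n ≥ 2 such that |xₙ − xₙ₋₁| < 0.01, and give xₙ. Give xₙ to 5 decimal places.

n = 6, xₙ = -8.16163

p(-5.29) = -17.0909000, p(-10.66) = 28.2856000
x₂ = -10.6600000 − 28.2856000·(-5.3700000)/(45.3765000) = -7.3125917;  |Δ| = 3.3474083
p(-7.3125917) = -6.7704403
x₃ = -7.3125917 − (-6.7704403)·(3.3474083)/(-35.0560403) = -7.9590831;  |Δ| = 0.6464914
p(-7.9590831) = -1.7461195
x₄ = -7.9590831 − (-1.7461195)·(-0.6464914)/(5.0243208) = -8.1837605;  |Δ| = 0.2246774
p(-8.1837605) = 0.1957319
x₅ = -8.1837605 − 0.1957319·(-0.2246774)/(1.9418514) = -8.1611138;  |Δ| = 0.0226467
p(-8.1611138) = -0.0045753
x₆ = -8.1611138 − (-0.0045753)·(0.0226467)/(-0.2003072) = -8.1616311;  |Δ| = 0.0005173
|x₆ − x₅| = 0.0005173 < 0.01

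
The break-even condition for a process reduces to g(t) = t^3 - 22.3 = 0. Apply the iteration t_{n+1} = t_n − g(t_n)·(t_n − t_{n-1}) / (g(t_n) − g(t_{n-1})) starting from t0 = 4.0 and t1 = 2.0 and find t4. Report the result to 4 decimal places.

2.8014

g(4.0) = 41.700000, g(2.0) = -14.300000
t2 = 2.000000 − (-14.300000)·(2.000000 − 4.000000) / (-14.300000 − 41.700000) = 2.000000 − (28.600000)/(-56.000000) = 2.510714
g(2.510714) = -6.473245
t3 = 2.510714 − (-6.473245)·(2.510714 − 2.000000) / (-6.473245 − (-14.300000)) = 2.510714 − (-3.305979)/(7.826755) = 2.933109
g(2.933109) = 2.933909
t4 = 2.933109 − 2.933909·(2.933109 − 2.510714) / (2.933909 − (-6.473245)) = 2.933109 − (1.239267)/(9.407154) = 2.801372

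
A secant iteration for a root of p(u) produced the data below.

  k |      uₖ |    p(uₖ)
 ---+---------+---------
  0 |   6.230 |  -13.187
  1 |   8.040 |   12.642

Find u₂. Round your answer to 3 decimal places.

u₂ = 8.040 − 12.642·(8.040 − 6.230) / (12.642 − (-13.187))
   = 8.040 − (22.88202)/(25.82900) = 7.15410

7.154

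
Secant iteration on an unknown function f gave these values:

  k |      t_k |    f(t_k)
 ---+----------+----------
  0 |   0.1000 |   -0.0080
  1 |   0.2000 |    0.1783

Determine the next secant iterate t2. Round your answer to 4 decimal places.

t2 = 0.2000 − 0.1783·(0.2000 − 0.1000) / (0.1783 − (-0.0080))
   = 0.2000 − (0.017830)/(0.186300) = 0.104294

0.1043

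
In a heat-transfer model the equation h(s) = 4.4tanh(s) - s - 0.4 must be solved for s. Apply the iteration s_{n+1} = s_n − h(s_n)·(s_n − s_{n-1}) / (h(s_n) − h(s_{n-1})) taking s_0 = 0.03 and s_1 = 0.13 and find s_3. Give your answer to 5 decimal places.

h(0.03) = -0.2980396, h(0.13) = 0.0387994
s_2 = 0.1300000 − 0.0387994·(0.1300000 − 0.0300000) / (0.0387994 − (-0.2980396)) = 0.1300000 − (0.0038799)/(0.3368390) = 0.1184813
h(0.1184813) = 0.0004108
s_3 = 0.1184813 − 0.0004108·(0.1184813 − 0.1300000) / (0.0004108 − 0.0387994) = 0.1184813 − (-0.0000047)/(-0.0383886) = 0.1183581

0.11836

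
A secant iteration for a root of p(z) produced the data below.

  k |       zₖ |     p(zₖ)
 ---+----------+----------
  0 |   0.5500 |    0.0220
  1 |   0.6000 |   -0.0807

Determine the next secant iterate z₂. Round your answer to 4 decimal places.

z₂ = 0.6000 − (-0.0807)·(0.6000 − 0.5500) / (-0.0807 − 0.0220)
   = 0.6000 − (-0.004035)/(-0.102700) = 0.560711

0.5607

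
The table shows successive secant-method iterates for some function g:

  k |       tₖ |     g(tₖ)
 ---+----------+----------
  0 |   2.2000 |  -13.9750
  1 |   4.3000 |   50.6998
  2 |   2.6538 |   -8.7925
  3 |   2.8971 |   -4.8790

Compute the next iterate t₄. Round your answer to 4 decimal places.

t₄ = 2.8971 − (-4.8790)·(2.8971 − 2.6538) / (-4.8790 − (-8.7925))
   = 2.8971 − (-1.187061)/(3.913500) = 3.200425

3.2004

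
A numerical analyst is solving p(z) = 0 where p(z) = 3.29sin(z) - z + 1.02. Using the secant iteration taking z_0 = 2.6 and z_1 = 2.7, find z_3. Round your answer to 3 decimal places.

p(2.6) = 0.11600, p(2.7) = -0.27392
z_2 = 2.70000 − (-0.27392)·(2.70000 − 2.60000) / (-0.27392 − 0.11600) = 2.70000 − (-0.02739)/(-0.38992) = 2.62975
p(2.62975) = 0.00164
z_3 = 2.62975 − 0.00164·(2.62975 − 2.70000) / (0.00164 − (-0.27392)) = 2.62975 − (-0.00012)/(0.27556) = 2.63017

2.630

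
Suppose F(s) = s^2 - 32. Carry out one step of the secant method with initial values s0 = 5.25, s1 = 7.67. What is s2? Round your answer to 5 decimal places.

5.59346

F(5.25) = -4.4375000, F(7.67) = 26.8289000
s2 = 7.6700000 − 26.8289000·(7.6700000 − 5.2500000) / (26.8289000 − (-4.4375000)) = 7.6700000 − (64.9259380)/(31.2664000) = 5.5934598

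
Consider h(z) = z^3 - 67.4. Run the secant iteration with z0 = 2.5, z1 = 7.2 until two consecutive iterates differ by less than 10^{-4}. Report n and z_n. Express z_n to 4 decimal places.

n = 8, z_n = 4.0696

h(2.5) = -51.775000, h(7.2) = 305.848000
z2 = 7.200000 − 305.848000·(4.700000)/(357.623000) = 3.180444;  |Δ| = 4.019556
h(3.180444) = -35.229090
z3 = 3.180444 − (-35.229090)·(-4.019556)/(-341.077090) = 3.595615;  |Δ| = 0.415171
h(3.595615) = -20.914276
z4 = 3.595615 − (-20.914276)·(0.415171)/(14.314814) = 4.202190;  |Δ| = 0.606574
h(4.202190) = 6.803929
z5 = 4.202190 − 6.803929·(0.606574)/(27.718205) = 4.053295;  |Δ| = 0.148895
h(4.053295) = -0.807605
z6 = 4.053295 − (-0.807605)·(-0.148895)/(-7.611534) = 4.069093;  |Δ| = 0.015798
h(4.069093) = -0.025915
z7 = 4.069093 − (-0.025915)·(0.015798)/(0.781691) = 4.069617;  |Δ| = 0.000524
h(4.069617) = 0.000104
z8 = 4.069617 − 0.000104·(0.000524)/(0.026019) = 4.069615;  |Δ| = 0.000002
|z8 − z7| = 0.000002 < 10^{-4}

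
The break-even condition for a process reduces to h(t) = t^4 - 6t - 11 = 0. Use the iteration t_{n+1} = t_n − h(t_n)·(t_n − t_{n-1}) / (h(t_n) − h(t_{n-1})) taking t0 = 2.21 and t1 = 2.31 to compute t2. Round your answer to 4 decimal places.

h(2.21) = -0.405567, h(2.31) = 3.613963
t2 = 2.310000 − 3.613963·(2.310000 − 2.210000) / (3.613963 − (-0.405567)) = 2.310000 − (0.361396)/(4.019530) = 2.220090

2.2201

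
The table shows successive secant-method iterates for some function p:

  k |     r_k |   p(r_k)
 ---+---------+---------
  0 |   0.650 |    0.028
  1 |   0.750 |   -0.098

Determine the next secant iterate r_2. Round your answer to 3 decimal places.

r_2 = 0.750 − (-0.098)·(0.750 − 0.650) / (-0.098 − 0.028)
   = 0.750 − (-0.00980)/(-0.12600) = 0.67222

0.672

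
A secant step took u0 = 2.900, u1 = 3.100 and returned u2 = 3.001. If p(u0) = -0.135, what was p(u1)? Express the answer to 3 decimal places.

0.132

The secant line through (2.900, -0.135) and (3.100, p(u1)) crosses zero at u2 = 3.001.
So (2.900, -0.135), (3.100, p(u1)), (3.001, 0) are collinear:
p(u1) = -0.135 · (3.100 − 3.001) / (2.900 − 3.001) = -0.135 · (0.09900)/(-0.10100) = 0.13233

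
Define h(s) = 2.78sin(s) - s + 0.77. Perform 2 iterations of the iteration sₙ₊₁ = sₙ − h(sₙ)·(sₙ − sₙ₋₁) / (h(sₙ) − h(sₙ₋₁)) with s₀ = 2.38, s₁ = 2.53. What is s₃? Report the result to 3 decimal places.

2.479

h(2.38) = 0.30841, h(2.53) = -0.16380
s₂ = 2.53000 − (-0.16380)·(2.53000 − 2.38000) / (-0.16380 − 0.30841) = 2.53000 − (-0.02457)/(-0.47221) = 2.47797
h(2.47797) = 0.00445
s₃ = 2.47797 − 0.00445·(2.47797 − 2.53000) / (0.00445 − (-0.16380)) = 2.47797 − (-0.00023)/(0.16825) = 2.47934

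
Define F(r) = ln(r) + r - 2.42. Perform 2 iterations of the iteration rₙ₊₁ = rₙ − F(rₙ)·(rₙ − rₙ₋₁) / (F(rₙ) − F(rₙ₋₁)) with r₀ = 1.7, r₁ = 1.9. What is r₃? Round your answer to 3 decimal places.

1.821

F(1.7) = -0.18937, F(1.9) = 0.12185
r₂ = 1.90000 − 0.12185·(1.90000 − 1.70000) / (0.12185 − (-0.18937)) = 1.90000 − (0.02437)/(0.31123) = 1.82169
F(1.82169) = 0.00146
r₃ = 1.82169 − 0.00146·(1.82169 − 1.90000) / (0.00146 − 0.12185) = 1.82169 − (-0.00011)/(-0.12039) = 1.82074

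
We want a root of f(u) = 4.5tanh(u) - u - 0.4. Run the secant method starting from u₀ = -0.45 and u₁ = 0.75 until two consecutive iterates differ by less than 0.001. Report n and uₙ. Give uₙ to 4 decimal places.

n = 5, uₙ = 0.1149

f(-0.45) = -1.848546, f(0.75) = 1.708170
u₂ = 0.750000 − 1.708170·(1.200000)/(3.556716) = 0.173681;  |Δ| = 0.576319
f(0.173681) = 0.200117
u₃ = 0.173681 − 0.200117·(-0.576319)/(-1.508053) = 0.097204;  |Δ| = 0.076477
f(0.097204) = -0.061160
u₄ = 0.097204 − (-0.061160)·(-0.076477)/(-0.261277) = 0.115105;  |Δ| = 0.017902
f(0.115105) = 0.000593
u₅ = 0.115105 − 0.000593·(0.017902)/(0.061753) = 0.114933;  |Δ| = 0.000172
|u₅ − u₄| = 0.000172 < 0.001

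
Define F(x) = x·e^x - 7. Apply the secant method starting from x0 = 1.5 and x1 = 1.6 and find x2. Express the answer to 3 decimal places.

F(1.5) = -0.27747, F(1.6) = 0.92485
x2 = 1.60000 − 0.92485·(1.60000 − 1.50000) / (0.92485 − (-0.27747)) = 1.60000 − (0.09249)/(1.20232) = 1.52308

1.523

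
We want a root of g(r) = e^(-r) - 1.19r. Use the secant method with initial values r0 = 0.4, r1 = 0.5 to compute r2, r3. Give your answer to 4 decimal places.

g(0.4) = 0.194320, g(0.5) = 0.011531
r2 = 0.500000 − 0.011531·(0.500000 − 0.400000) / (0.011531 − 0.194320) = 0.500000 − (0.001153)/(-0.182789) = 0.506308
g(0.506308) = 0.000210
r3 = 0.506308 − 0.000210·(0.506308 − 0.500000) / (0.000210 − 0.011531) = 0.506308 − (0.000001)/(-0.011321) = 0.506425

0.5063, 0.5064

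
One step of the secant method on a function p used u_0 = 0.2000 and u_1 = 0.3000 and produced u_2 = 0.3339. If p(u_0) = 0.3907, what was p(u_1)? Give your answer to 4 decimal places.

The secant line through (0.2000, 0.3907) and (0.3000, p(u_1)) crosses zero at u_2 = 0.3339.
So (0.2000, 0.3907), (0.3000, p(u_1)), (0.3339, 0) are collinear:
p(u_1) = 0.3907 · (0.3000 − 0.3339) / (0.2000 − 0.3339) = 0.3907 · (-0.033900)/(-0.133900) = 0.098915

0.0989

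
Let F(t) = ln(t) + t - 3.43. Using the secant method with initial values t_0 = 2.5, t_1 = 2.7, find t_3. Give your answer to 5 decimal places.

2.50980

F(2.5) = -0.0137093, F(2.7) = 0.2632518
t_2 = 2.7000000 − 0.2632518·(2.7000000 − 2.5000000) / (0.2632518 − (-0.0137093)) = 2.7000000 − (0.0526504)/(0.2769610) = 2.5098998
F(2.5098998) = 0.0001426
t_3 = 2.5098998 − 0.0001426·(2.5098998 − 2.7000000) / (0.0001426 − 0.2632518) = 2.5098998 − (-0.0000271)/(-0.2631092) = 2.5097967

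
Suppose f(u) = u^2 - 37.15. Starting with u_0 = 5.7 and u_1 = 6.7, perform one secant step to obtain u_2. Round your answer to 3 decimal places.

f(5.7) = -4.66000, f(6.7) = 7.74000
u_2 = 6.70000 − 7.74000·(6.70000 − 5.70000) / (7.74000 − (-4.66000)) = 6.70000 − (7.74000)/(12.40000) = 6.07581

6.076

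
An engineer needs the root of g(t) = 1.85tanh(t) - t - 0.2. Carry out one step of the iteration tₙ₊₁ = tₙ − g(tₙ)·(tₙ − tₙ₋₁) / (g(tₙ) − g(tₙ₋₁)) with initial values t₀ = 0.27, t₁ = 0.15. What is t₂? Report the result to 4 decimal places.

g(0.27) = 0.017706, g(0.15) = -0.074563
t₂ = 0.150000 − (-0.074563)·(0.150000 − 0.270000) / (-0.074563 − 0.017706) = 0.150000 − (0.008948)/(-0.092269) = 0.246973

0.2470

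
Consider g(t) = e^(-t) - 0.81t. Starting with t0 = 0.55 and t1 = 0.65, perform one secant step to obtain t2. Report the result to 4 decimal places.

0.6467

g(0.55) = 0.131450, g(0.65) = -0.004454
t2 = 0.650000 − (-0.004454)·(0.650000 − 0.550000) / (-0.004454 − 0.131450) = 0.650000 − (-0.000445)/(-0.135904) = 0.646723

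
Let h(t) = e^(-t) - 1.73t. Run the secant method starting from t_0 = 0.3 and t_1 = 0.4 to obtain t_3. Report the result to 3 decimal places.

0.391

h(0.3) = 0.22182, h(0.4) = -0.02168
t_2 = 0.40000 − (-0.02168)·(0.40000 − 0.30000) / (-0.02168 − 0.22182) = 0.40000 − (-0.00217)/(-0.24350) = 0.39110
h(0.39110) = -0.00028
t_3 = 0.39110 − (-0.00028)·(0.39110 − 0.40000) / (-0.00028 − (-0.02168)) = 0.39110 − (0.00000)/(0.02140) = 0.39098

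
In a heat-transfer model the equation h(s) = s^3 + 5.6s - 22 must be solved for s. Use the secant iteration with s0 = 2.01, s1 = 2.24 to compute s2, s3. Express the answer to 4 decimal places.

h(2.01) = -2.623399, h(2.24) = 1.783424
s2 = 2.240000 − 1.783424·(2.240000 − 2.010000) / (1.783424 − (-2.623399)) = 2.240000 − (0.410188)/(4.406823) = 2.146920
h(2.146920) = -0.081526
s3 = 2.146920 − (-0.081526)·(2.146920 − 2.240000) / (-0.081526 − 1.783424) = 2.146920 − (0.007588)/(-1.864950) = 2.150989

2.1469, 2.1510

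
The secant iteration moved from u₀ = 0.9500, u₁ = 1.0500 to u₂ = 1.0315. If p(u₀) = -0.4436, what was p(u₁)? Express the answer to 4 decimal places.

0.1007

The secant line through (0.9500, -0.4436) and (1.0500, p(u₁)) crosses zero at u₂ = 1.0315.
So (0.9500, -0.4436), (1.0500, p(u₁)), (1.0315, 0) are collinear:
p(u₁) = -0.4436 · (1.0500 − 1.0315) / (0.9500 − 1.0315) = -0.4436 · (0.018500)/(-0.081500) = 0.100694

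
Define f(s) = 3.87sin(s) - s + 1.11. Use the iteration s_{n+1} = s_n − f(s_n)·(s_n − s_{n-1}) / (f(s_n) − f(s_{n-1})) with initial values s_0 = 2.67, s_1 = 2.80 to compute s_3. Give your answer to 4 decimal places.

f(2.67) = 0.198163, f(2.80) = -0.393596
s_2 = 2.800000 − (-0.393596)·(2.800000 − 2.670000) / (-0.393596 − 0.198163) = 2.800000 − (-0.051167)/(-0.591759) = 2.713533
f(2.713533) = 0.002927
s_3 = 2.713533 − 0.002927·(2.713533 − 2.800000) / (0.002927 − (-0.393596)) = 2.713533 − (-0.000253)/(0.396523) = 2.714172

2.7142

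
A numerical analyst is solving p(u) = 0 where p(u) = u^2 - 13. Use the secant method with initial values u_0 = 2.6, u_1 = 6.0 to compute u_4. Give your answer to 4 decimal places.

3.6085

p(2.6) = -6.240000, p(6.0) = 23.000000
u_2 = 6.000000 − 23.000000·(6.000000 − 2.600000) / (23.000000 − (-6.240000)) = 6.000000 − (78.200000)/(29.240000) = 3.325581
p(3.325581) = -1.940508
u_3 = 3.325581 − (-1.940508)·(3.325581 − 6.000000) / (-1.940508 − 23.000000) = 3.325581 − (5.189732)/(-24.940508) = 3.533666
p(3.533666) = -0.513206
u_4 = 3.533666 − (-0.513206)·(3.533666 − 3.325581) / (-0.513206 − (-1.940508)) = 3.533666 − (-0.106790)/(1.427303) = 3.608485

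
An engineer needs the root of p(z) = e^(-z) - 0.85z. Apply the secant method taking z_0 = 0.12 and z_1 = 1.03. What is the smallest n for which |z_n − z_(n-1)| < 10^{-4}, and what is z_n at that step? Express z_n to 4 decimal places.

p(0.12) = 0.784920, p(1.03) = -0.518493
z_2 = 1.030000 − (-0.518493)·(0.910000)/(-1.303413) = 0.668005;  |Δ| = 0.361995
p(0.668005) = -0.055074
z_3 = 0.668005 − (-0.055074)·(-0.361995)/(0.463419) = 0.624985;  |Δ| = 0.043021
p(0.624985) = 0.004033
z_4 = 0.624985 − 0.004033·(-0.043021)/(0.059107) = 0.627920;  |Δ| = 0.002935
p(0.627920) = -0.000031
z_5 = 0.627920 − (-0.000031)·(0.002935)/(-0.004064) = 0.627897;  |Δ| = 0.000022
|z_5 − z_4| = 0.000022 < 10^{-4}

n = 5, z_n = 0.6279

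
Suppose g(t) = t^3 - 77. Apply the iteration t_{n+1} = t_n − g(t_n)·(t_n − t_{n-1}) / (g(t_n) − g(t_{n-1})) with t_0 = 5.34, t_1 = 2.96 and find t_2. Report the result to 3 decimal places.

g(5.34) = 75.27330, g(2.96) = -51.06566
t_2 = 2.96000 − (-51.06566)·(2.96000 − 5.34000) / (-51.06566 − 75.27330) = 2.96000 − (121.53628)/(-126.33897) = 3.92199

3.922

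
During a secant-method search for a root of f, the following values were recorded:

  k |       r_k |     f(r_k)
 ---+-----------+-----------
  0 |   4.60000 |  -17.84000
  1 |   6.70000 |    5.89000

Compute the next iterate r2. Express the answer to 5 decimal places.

r2 = 6.70000 − 5.89000·(6.70000 − 4.60000) / (5.89000 − (-17.84000))
   = 6.70000 − (12.3690000)/(23.7300000) = 6.1787611

6.17876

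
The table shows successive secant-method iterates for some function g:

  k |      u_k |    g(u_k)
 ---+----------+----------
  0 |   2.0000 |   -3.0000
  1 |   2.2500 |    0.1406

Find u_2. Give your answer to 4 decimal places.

2.2388

u_2 = 2.2500 − 0.1406·(2.2500 − 2.0000) / (0.1406 − (-3.0000))
   = 2.2500 − (0.035150)/(3.140600) = 2.238808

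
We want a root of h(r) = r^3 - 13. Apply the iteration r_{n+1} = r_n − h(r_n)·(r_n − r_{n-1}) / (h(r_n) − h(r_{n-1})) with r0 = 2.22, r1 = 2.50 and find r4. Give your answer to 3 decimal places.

h(2.22) = -2.05895, h(2.50) = 2.62500
r2 = 2.50000 − 2.62500·(2.50000 − 2.22000) / (2.62500 − (-2.05895)) = 2.50000 − (0.73500)/(4.68395) = 2.34308
h(2.34308) = -0.13641
r3 = 2.34308 − (-0.13641)·(2.34308 − 2.50000) / (-0.13641 − 2.62500) = 2.34308 − (0.02141)/(-2.76141) = 2.35083
h(2.35083) = -0.00832
r4 = 2.35083 − (-0.00832)·(2.35083 − 2.34308) / (-0.00832 − (-0.13641)) = 2.35083 − (-0.00006)/(0.12810) = 2.35134

2.351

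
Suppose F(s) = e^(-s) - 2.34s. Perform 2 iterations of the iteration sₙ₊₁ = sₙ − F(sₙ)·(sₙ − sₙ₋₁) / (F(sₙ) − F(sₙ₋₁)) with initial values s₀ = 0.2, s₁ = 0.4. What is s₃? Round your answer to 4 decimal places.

F(0.2) = 0.350731, F(0.4) = -0.265680
s₂ = 0.400000 − (-0.265680)·(0.400000 − 0.200000) / (-0.265680 − 0.350731) = 0.400000 − (-0.053136)/(-0.616411) = 0.313798
F(0.313798) = -0.003620
s₃ = 0.313798 − (-0.003620)·(0.313798 − 0.400000) / (-0.003620 − (-0.265680)) = 0.313798 − (0.000312)/(0.262060) = 0.312607

0.3126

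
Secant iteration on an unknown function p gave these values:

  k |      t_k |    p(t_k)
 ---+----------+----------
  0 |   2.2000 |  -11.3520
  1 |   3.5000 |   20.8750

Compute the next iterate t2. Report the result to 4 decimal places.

2.6579

t2 = 3.5000 − 20.8750·(3.5000 − 2.2000) / (20.8750 − (-11.3520))
   = 3.5000 − (27.137500)/(32.227000) = 2.657927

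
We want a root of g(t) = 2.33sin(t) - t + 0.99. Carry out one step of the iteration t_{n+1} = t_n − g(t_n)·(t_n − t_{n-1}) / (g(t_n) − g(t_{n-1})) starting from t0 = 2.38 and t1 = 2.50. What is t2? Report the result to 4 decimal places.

g(2.38) = 0.217875, g(2.50) = -0.115560
t2 = 2.500000 − (-0.115560)·(2.500000 − 2.380000) / (-0.115560 − 0.217875) = 2.500000 − (-0.013867)/(-0.333435) = 2.458411

2.4584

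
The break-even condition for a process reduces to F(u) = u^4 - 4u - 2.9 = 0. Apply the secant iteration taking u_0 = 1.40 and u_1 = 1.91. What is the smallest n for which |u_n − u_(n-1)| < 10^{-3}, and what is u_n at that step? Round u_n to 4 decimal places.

F(1.40) = -4.658400, F(1.91) = 2.768634
u_2 = 1.910000 − 2.768634·(0.510000)/(7.427034) = 1.719883;  |Δ| = 0.190117
F(1.719883) = -1.029778
u_3 = 1.719883 − (-1.029778)·(-0.190117)/(-3.798411) = 1.771425;  |Δ| = 0.051542
F(1.771425) = -0.138985
u_4 = 1.771425 − (-0.138985)·(0.051542)/(0.890793) = 1.779467;  |Δ| = 0.008042
F(1.779467) = 0.008875
u_5 = 1.779467 − 0.008875·(0.008042)/(0.147860) = 1.778984;  |Δ| = 0.000483
|u_5 − u_4| = 0.000483 < 10^{-3}

n = 5, u_n = 1.7790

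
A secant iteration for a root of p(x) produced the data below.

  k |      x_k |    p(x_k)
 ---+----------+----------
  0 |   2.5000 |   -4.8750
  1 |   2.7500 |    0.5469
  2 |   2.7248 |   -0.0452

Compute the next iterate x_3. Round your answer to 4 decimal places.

2.7267

x_3 = 2.7248 − (-0.0452)·(2.7248 − 2.7500) / (-0.0452 − 0.5469)
   = 2.7248 − (0.001139)/(-0.592100) = 2.726724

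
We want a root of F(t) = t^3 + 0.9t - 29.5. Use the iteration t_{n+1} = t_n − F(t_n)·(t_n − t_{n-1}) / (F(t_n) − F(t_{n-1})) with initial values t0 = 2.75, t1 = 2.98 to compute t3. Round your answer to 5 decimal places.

F(2.75) = -6.2281250, F(2.98) = -0.3544080
t2 = 2.9800000 − (-0.3544080)·(2.9800000 − 2.7500000) / (-0.3544080 − (-6.2281250)) = 2.9800000 − (-0.0815138)/(5.8737170) = 2.9938777
F(2.9938777) = 0.0295257
t3 = 2.9938777 − 0.0295257·(2.9938777 − 2.9800000) / (0.0295257 − (-0.3544080)) = 2.9938777 − (0.0004097)/(0.3839337) = 2.9928105

2.99281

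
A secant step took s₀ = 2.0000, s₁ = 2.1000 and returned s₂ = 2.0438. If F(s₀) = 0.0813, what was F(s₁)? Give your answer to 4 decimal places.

-0.1043

The secant line through (2.0000, 0.0813) and (2.1000, F(s₁)) crosses zero at s₂ = 2.0438.
So (2.0000, 0.0813), (2.1000, F(s₁)), (2.0438, 0) are collinear:
F(s₁) = 0.0813 · (2.1000 − 2.0438) / (2.0000 − 2.0438) = 0.0813 · (0.056200)/(-0.043800) = -0.104316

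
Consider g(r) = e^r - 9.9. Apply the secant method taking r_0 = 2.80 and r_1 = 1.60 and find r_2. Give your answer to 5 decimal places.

g(2.80) = 6.5446468, g(1.60) = -4.9469676
r_2 = 1.6000000 − (-4.9469676)·(1.6000000 − 2.8000000) / (-4.9469676 − 6.5446468) = 1.6000000 − (5.9363611)/(-11.4916143) = 2.1165820

2.11658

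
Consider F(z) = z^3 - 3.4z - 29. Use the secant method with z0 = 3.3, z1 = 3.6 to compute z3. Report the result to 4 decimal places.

3.4393

F(3.3) = -4.283000, F(3.6) = 5.416000
z2 = 3.600000 − 5.416000·(3.600000 − 3.300000) / (5.416000 − (-4.283000)) = 3.600000 − (1.624800)/(9.699000) = 3.432478
F(3.432478) = -0.229308
z3 = 3.432478 − (-0.229308)·(3.432478 − 3.600000) / (-0.229308 − 5.416000) = 3.432478 − (0.038414)/(-5.645308) = 3.439282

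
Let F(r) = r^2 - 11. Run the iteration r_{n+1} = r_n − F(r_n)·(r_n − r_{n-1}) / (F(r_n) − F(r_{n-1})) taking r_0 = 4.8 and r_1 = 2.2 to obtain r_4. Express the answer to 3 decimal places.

F(4.8) = 12.04000, F(2.2) = -6.16000
r_2 = 2.20000 − (-6.16000)·(2.20000 − 4.80000) / (-6.16000 − 12.04000) = 2.20000 − (16.01600)/(-18.20000) = 3.08000
F(3.08000) = -1.51360
r_3 = 3.08000 − (-1.51360)·(3.08000 − 2.20000) / (-1.51360 − (-6.16000)) = 3.08000 − (-1.33197)/(4.64640) = 3.36667
F(3.36667) = 0.33444
r_4 = 3.36667 − 0.33444·(3.36667 − 3.08000) / (0.33444 − (-1.51360)) = 3.36667 − (0.09587)/(1.84804) = 3.31479

3.315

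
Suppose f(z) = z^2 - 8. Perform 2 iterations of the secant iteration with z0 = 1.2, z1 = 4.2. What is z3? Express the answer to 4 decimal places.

f(1.2) = -6.560000, f(4.2) = 9.640000
z2 = 4.200000 − 9.640000·(4.200000 − 1.200000) / (9.640000 − (-6.560000)) = 4.200000 − (28.920000)/(16.200000) = 2.414815
f(2.414815) = -2.168669
z3 = 2.414815 − (-2.168669)·(2.414815 − 4.200000) / (-2.168669 − 9.640000) = 2.414815 − (3.871477)/(-11.808669) = 2.742665

2.7427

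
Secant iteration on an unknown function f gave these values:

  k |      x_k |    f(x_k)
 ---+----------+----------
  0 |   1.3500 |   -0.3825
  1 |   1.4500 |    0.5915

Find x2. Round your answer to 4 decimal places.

x2 = 1.4500 − 0.5915·(1.4500 − 1.3500) / (0.5915 − (-0.3825))
   = 1.4500 − (0.059150)/(0.974000) = 1.389271

1.3893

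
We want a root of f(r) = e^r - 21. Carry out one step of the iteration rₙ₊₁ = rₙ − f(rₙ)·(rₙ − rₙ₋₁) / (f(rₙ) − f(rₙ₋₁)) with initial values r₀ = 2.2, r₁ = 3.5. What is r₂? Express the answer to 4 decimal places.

2.8462

f(2.2) = -11.974987, f(3.5) = 12.115452
r₂ = 3.500000 − 12.115452·(3.500000 − 2.200000) / (12.115452 − (-11.974987)) = 3.500000 − (15.750088)/(24.090438) = 2.846210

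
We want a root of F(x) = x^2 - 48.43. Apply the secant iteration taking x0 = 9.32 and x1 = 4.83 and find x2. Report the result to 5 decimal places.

F(9.32) = 38.4324000, F(4.83) = -25.1011000
x2 = 4.8300000 − (-25.1011000)·(4.8300000 − 9.3200000) / (-25.1011000 − 38.4324000) = 4.8300000 − (112.7039390)/(-63.5335000) = 6.6039293

6.60393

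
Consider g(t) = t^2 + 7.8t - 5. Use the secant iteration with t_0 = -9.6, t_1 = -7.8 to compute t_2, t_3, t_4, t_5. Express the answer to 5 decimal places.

-8.32083, -8.40090, -8.39551, -8.39555

g(-9.6) = 12.2800000, g(-7.8) = -5.0000000
t_2 = -7.8000000 − (-5.0000000)·(-7.8000000 − (-9.6000000)) / (-5.0000000 − 12.2800000) = -7.8000000 − (-9.0000000)/(-17.2800000) = -8.3208333
g(-8.3208333) = -0.6662326
t_3 = -8.3208333 − (-0.6662326)·(-8.3208333 − (-7.8000000)) / (-0.6662326 − (-5.0000000)) = -8.3208333 − (0.3469962)/(4.3337674) = -8.4009014
g(-8.4009014) = 0.0481130
t_4 = -8.4009014 − 0.0481130·(-8.4009014 − (-8.3208333)) / (0.0481130 − (-0.6662326)) = -8.4009014 − (-0.0038523)/(0.7143456) = -8.3955086
g(-8.3955086) = -0.0004027
t_5 = -8.3955086 − (-0.0004027)·(-8.3955086 − (-8.4009014)) / (-0.0004027 − 0.0481130) = -8.3955086 − (-0.0000022)/(-0.0485157) = -8.3955533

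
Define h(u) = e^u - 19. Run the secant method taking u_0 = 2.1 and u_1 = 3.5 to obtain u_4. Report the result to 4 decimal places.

h(2.1) = -10.833830, h(3.5) = 14.115452
u_2 = 3.500000 − 14.115452·(3.500000 − 2.100000) / (14.115452 − (-10.833830)) = 3.500000 − (19.761633)/(24.949282) = 2.707928
h(2.707928) = -4.001836
u_3 = 2.707928 − (-4.001836)·(2.707928 − 3.500000) / (-4.001836 − 14.115452) = 2.707928 − (3.169743)/(-18.117288) = 2.882885
h(2.882885) = -1.134265
u_4 = 2.882885 − (-1.134265)·(2.882885 − 2.707928) / (-1.134265 − (-4.001836)) = 2.882885 − (-0.198447)/(2.867571) = 2.952089

2.9521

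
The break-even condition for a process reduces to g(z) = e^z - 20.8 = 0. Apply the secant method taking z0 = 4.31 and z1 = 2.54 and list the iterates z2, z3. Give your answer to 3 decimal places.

g(4.31) = 53.64049, g(2.54) = -8.12033
z2 = 2.54000 − (-8.12033)·(2.54000 − 4.31000) / (-8.12033 − 53.64049) = 2.54000 − (14.37298)/(-61.76082) = 2.77272
g(2.77272) = -4.79790
z3 = 2.77272 − (-4.79790)·(2.77272 − 2.54000) / (-4.79790 − (-8.12033)) = 2.77272 − (-1.11657)/(3.32243) = 3.10879

2.773, 3.109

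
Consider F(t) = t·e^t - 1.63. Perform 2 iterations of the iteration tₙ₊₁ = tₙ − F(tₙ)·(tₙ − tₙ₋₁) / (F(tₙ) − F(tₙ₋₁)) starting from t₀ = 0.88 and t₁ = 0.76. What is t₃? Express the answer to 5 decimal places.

F(0.88) = 0.4915917, F(0.76) = -0.0049101
t₂ = 0.7600000 − (-0.0049101)·(0.7600000 − 0.8800000) / (-0.0049101 − 0.4915917) = 0.7600000 − (0.0005892)/(-0.4965018) = 0.7611867
F(0.7611867) = -0.0004399
t₃ = 0.7611867 − (-0.0004399)·(0.7611867 − 0.7600000) / (-0.0004399 − (-0.0049101)) = 0.7611867 − (-0.0000005)/(0.0044702) = 0.7613035

0.76130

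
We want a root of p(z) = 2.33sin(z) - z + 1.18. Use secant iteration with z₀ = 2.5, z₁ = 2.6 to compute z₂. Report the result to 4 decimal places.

p(2.5) = 0.074440, p(2.6) = -0.218882
z₂ = 2.600000 − (-0.218882)·(2.600000 − 2.500000) / (-0.218882 − 0.074440) = 2.600000 − (-0.021888)/(-0.293322) = 2.525378

2.5254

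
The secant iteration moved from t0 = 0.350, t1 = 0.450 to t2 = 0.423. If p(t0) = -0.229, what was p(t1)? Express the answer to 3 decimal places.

0.085

The secant line through (0.350, -0.229) and (0.450, p(t1)) crosses zero at t2 = 0.423.
So (0.350, -0.229), (0.450, p(t1)), (0.423, 0) are collinear:
p(t1) = -0.229 · (0.450 − 0.423) / (0.350 − 0.423) = -0.229 · (0.02700)/(-0.07300) = 0.08470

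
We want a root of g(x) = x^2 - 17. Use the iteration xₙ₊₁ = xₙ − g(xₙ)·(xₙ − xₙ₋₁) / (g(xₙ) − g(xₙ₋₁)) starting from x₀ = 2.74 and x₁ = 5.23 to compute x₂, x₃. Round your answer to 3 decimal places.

3.931, 4.100

g(2.74) = -9.49240, g(5.23) = 10.35290
x₂ = 5.23000 − 10.35290·(5.23000 − 2.74000) / (10.35290 − (-9.49240)) = 5.23000 − (25.77872)/(19.84530) = 3.93102
g(3.93102) = -1.54711
x₃ = 3.93102 − (-1.54711)·(3.93102 − 5.23000) / (-1.54711 − 10.35290) = 3.93102 − (2.00967)/(-11.90001) = 4.09990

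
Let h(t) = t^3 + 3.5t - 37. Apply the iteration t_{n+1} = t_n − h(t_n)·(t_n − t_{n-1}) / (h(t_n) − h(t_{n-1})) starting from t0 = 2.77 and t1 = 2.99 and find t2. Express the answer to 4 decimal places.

h(2.77) = -6.051067, h(2.99) = 0.195899
t2 = 2.990000 − 0.195899·(2.990000 − 2.770000) / (0.195899 − (-6.051067)) = 2.990000 − (0.043098)/(6.246966) = 2.983101

2.9831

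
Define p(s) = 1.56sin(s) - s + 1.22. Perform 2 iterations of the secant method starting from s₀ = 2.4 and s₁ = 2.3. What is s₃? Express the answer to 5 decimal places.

p(2.4) = -0.1262774, p(2.3) = 0.0833001
s₂ = 2.3000000 − 0.0833001·(2.3000000 − 2.4000000) / (0.0833001 − (-0.1262774)) = 2.3000000 − (-0.0083300)/(0.2095776) = 2.3397467
p(2.3397467) = 0.0013332
s₃ = 2.3397467 − 0.0013332·(2.3397467 − 2.3000000) / (0.0013332 − 0.0833001) = 2.3397467 − (0.0000530)/(-0.0819669) = 2.3403932

2.34039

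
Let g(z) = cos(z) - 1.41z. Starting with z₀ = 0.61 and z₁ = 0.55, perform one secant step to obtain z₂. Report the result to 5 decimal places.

0.58934

g(0.61) = -0.0404520, g(0.55) = 0.0770245
z₂ = 0.5500000 − 0.0770245·(0.5500000 − 0.6100000) / (0.0770245 − (-0.0404520)) = 0.5500000 − (-0.0046215)/(0.1174765) = 0.5893395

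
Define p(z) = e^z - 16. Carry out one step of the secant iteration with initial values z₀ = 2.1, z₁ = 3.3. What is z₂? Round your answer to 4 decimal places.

p(2.1) = -7.833830, p(3.3) = 11.112639
z₂ = 3.300000 − 11.112639·(3.300000 − 2.100000) / (11.112639 − (-7.833830)) = 3.300000 − (13.335167)/(18.946469) = 2.596166

2.5962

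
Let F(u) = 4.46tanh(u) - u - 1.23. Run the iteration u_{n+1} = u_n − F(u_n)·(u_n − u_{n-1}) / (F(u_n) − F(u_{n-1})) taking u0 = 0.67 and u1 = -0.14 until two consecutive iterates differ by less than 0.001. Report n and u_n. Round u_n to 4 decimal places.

n = 5, u_n = 0.3773

F(0.67) = 0.709010, F(-0.14) = -1.710352
u2 = -0.140000 − (-1.710352)·(-0.810000)/(-2.419363) = 0.432624;  |Δ| = 0.572624
F(0.432624) = 0.154879
u3 = 0.432624 − 0.154879·(0.572624)/(1.865232) = 0.385076;  |Δ| = 0.047548
F(0.385076) = 0.022225
u4 = 0.385076 − 0.022225·(-0.047548)/(-0.132655) = 0.377110;  |Δ| = 0.007966
F(0.377110) = -0.000639
u5 = 0.377110 − (-0.000639)·(-0.007966)/(-0.022864) = 0.377333;  |Δ| = 0.000223
|u5 − u4| = 0.000223 < 0.001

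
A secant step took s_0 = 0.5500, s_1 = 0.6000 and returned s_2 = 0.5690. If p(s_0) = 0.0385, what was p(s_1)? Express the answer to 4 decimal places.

The secant line through (0.5500, 0.0385) and (0.6000, p(s_1)) crosses zero at s_2 = 0.5690.
So (0.5500, 0.0385), (0.6000, p(s_1)), (0.5690, 0) are collinear:
p(s_1) = 0.0385 · (0.6000 − 0.5690) / (0.5500 − 0.5690) = 0.0385 · (0.031000)/(-0.019000) = -0.062816

-0.0628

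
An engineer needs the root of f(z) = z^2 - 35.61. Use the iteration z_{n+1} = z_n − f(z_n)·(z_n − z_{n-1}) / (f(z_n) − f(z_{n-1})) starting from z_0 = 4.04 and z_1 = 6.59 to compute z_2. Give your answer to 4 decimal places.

5.8545

f(4.04) = -19.288400, f(6.59) = 7.818100
z_2 = 6.590000 − 7.818100·(6.590000 − 4.040000) / (7.818100 − (-19.288400)) = 6.590000 − (19.936155)/(27.106500) = 5.854525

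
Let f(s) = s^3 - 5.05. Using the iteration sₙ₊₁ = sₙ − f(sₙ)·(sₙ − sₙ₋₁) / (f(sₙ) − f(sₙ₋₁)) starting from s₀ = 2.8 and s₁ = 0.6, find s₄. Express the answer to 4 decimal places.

f(2.8) = 16.902000, f(0.6) = -4.834000
s₂ = 0.600000 − (-4.834000)·(0.600000 − 2.800000) / (-4.834000 − 16.902000) = 0.600000 − (10.634800)/(-21.736000) = 1.089271
f(1.089271) = -3.757567
s₃ = 1.089271 − (-3.757567)·(1.089271 − 0.600000) / (-3.757567 − (-4.834000)) = 1.089271 − (-1.838469)/(1.076433) = 2.797198
f(2.797198) = 16.836168
s₄ = 2.797198 − 16.836168·(2.797198 − 1.089271) / (16.836168 − (-3.757567)) = 2.797198 − (28.754944)/(20.593734) = 1.400902

1.4009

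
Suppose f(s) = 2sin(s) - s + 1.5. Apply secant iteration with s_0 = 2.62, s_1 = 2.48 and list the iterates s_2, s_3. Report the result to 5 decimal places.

2.57356, 2.57447

f(2.62) = -0.1234767, f(2.48) = 0.2487485
s_2 = 2.4800000 − 0.2487485·(2.4800000 − 2.6200000) / (0.2487485 − (-0.1234767)) = 2.4800000 − (-0.0348248)/(0.3722252) = 2.5735584
f(2.5735584) = 0.0023937
s_3 = 2.5735584 − 0.0023937·(2.5735584 − 2.4800000) / (0.0023937 − 0.2487485) = 2.5735584 − (0.0002240)/(-0.2463548) = 2.5744675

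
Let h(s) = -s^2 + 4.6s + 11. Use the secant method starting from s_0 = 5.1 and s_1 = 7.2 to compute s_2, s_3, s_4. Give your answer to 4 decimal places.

6.1974, 6.3225, 6.3363

h(5.1) = 8.450000, h(7.2) = -7.720000
s_2 = 7.200000 − (-7.720000)·(7.200000 − 5.100000) / (-7.720000 − 8.450000) = 7.200000 − (-16.212000)/(-16.170000) = 6.197403
h(6.197403) = 1.100253
s_3 = 6.197403 − 1.100253·(6.197403 − 7.200000) / (1.100253 − (-7.720000)) = 6.197403 − (-1.103111)/(8.820253) = 6.322468
h(6.322468) = 0.109749
s_4 = 6.322468 − 0.109749·(6.322468 − 6.197403) / (0.109749 − 1.100253) = 6.322468 − (0.013726)/(-0.990504) = 6.336326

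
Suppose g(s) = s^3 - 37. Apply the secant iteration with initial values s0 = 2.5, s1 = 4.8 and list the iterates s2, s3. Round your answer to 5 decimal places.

3.01768, 3.22183

g(2.5) = -21.3750000, g(4.8) = 73.5920000
s2 = 4.8000000 − 73.5920000·(4.8000000 − 2.5000000) / (73.5920000 − (-21.3750000)) = 4.8000000 − (169.2616000)/(94.9670000) = 3.0176798
g(3.0176798) = -9.5198260
s3 = 3.0176798 − (-9.5198260)·(3.0176798 − 4.8000000) / (-9.5198260 − 73.5920000) = 3.0176798 − (16.9673779)/(-83.1118260) = 3.2218310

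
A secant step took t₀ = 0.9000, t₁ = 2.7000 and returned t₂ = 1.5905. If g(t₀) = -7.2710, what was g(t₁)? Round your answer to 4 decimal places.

11.6831

The secant line through (0.9000, -7.2710) and (2.7000, g(t₁)) crosses zero at t₂ = 1.5905.
So (0.9000, -7.2710), (2.7000, g(t₁)), (1.5905, 0) are collinear:
g(t₁) = -7.2710 · (2.7000 − 1.5905) / (0.9000 − 1.5905) = -7.2710 · (1.109500)/(-0.690500) = 11.683091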